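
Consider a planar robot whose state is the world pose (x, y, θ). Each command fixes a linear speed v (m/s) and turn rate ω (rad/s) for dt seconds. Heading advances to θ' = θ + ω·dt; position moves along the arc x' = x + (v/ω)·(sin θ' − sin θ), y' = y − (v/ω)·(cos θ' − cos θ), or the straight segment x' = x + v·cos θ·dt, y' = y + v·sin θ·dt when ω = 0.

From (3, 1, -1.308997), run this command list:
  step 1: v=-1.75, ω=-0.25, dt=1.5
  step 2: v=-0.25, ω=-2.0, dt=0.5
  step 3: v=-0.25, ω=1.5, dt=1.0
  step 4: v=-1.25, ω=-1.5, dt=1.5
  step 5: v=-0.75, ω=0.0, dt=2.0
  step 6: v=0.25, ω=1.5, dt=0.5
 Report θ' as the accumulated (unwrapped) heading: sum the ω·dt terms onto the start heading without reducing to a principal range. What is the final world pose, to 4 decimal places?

step 1: θ'=-1.6840 (R=7.0000) → pose (2.8063, 3.6024, -1.6840)
step 2: θ'=-2.6840 (R=0.1250) → pose (2.8753, 3.7005, -2.6840)
step 3: θ'=-1.1840 (R=-0.1667) → pose (2.9560, 3.9129, -1.1840)
step 4: θ'=-3.4340 (R=0.8333) → pose (3.9680, 5.0252, -3.4340)
step 5: θ'=-3.4340 (straight) → pose (5.4043, 4.5928, -3.4340)
step 6: θ'=-2.6840 (R=0.1667) → pose (5.2826, 4.5827, -2.6840)

(5.2826, 4.5827, -2.6840)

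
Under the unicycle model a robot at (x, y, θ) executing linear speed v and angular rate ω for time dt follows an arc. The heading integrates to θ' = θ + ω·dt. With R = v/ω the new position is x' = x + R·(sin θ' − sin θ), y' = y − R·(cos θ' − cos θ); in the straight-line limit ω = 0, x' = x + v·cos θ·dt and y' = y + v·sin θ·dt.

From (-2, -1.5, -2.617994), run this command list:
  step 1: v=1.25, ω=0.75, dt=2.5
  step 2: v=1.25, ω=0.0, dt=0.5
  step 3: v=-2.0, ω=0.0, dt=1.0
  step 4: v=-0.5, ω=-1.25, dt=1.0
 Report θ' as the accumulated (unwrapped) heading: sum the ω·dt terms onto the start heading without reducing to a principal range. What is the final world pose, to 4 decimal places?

(-3.4011, -2.7821, -1.9930)

step 1: θ'=-0.7430 (R=1.6667) → pose (-2.2942, -4.1708, -0.7430)
step 2: θ'=-0.7430 (straight) → pose (-1.8339, -4.5936, -0.7430)
step 3: θ'=-0.7430 (straight) → pose (-3.3068, -3.2406, -0.7430)
step 4: θ'=-1.9930 (R=0.4000) → pose (-3.4011, -2.7821, -1.9930)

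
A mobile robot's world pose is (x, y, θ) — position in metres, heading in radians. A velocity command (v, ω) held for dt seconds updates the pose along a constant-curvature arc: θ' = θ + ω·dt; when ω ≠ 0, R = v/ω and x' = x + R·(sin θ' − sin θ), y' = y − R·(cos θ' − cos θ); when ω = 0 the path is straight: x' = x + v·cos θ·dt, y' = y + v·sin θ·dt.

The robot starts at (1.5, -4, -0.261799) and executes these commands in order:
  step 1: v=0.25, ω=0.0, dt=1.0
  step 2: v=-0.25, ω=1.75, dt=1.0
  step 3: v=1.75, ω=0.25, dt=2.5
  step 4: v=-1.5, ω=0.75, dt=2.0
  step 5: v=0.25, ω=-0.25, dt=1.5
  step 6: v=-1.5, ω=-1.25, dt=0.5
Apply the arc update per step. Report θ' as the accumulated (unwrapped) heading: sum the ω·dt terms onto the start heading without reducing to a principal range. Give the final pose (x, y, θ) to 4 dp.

step 1: θ'=-0.2618 (straight) → pose (1.7415, -4.0647, -0.2618)
step 2: θ'=1.4882 (R=-0.1429) → pose (1.5621, -4.1909, 1.4882)
step 3: θ'=2.1132 (R=7.0000) → pose (0.5813, 0.0000, 2.1132)
step 4: θ'=3.6132 (R=-2.0000) → pose (3.2029, -0.7493, 3.6132)
step 5: θ'=3.2382 (R=-1.0000) → pose (2.8450, -0.8538, 3.2382)
step 6: θ'=2.6132 (R=1.2000) → pose (3.5657, -1.0119, 2.6132)

(3.5657, -1.0119, 2.6132)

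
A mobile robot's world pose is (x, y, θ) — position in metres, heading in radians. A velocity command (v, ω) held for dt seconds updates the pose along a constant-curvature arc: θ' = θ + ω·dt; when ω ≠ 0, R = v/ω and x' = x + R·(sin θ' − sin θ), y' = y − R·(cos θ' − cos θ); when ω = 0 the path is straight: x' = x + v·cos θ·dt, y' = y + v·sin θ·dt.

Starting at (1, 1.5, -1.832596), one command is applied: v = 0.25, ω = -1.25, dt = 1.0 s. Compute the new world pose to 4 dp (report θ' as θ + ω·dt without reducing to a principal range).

θ' = -1.8326 + -1.25·1.0 = -3.0826
R = v/ω = 0.25/-1.25 = -0.2000
x' = 1 + -0.2000·(sin -3.0826 − sin -1.8326) = 0.8186
y' = 1.5 − -0.2000·(cos -3.0826 − cos -1.8326) = 1.3521

(0.8186, 1.3521, -3.0826)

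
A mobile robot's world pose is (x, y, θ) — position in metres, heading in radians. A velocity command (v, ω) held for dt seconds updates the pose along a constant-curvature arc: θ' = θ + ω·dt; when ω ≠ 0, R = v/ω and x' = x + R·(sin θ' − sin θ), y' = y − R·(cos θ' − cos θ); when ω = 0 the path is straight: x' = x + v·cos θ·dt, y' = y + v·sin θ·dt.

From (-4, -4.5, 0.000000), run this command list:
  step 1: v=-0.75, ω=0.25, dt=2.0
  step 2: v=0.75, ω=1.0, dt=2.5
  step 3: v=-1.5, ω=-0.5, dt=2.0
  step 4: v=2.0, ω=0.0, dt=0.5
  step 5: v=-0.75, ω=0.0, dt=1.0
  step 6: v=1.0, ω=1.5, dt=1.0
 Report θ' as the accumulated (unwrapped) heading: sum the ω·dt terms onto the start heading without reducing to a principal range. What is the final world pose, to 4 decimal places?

step 1: θ'=0.5000 (R=-3.0000) → pose (-5.4383, -4.8673, 0.5000)
step 2: θ'=3.0000 (R=0.7500) → pose (-5.6920, -3.4666, 3.0000)
step 3: θ'=2.0000 (R=3.0000) → pose (-3.3875, -5.1881, 2.0000)
step 4: θ'=2.0000 (straight) → pose (-3.8036, -4.2788, 2.0000)
step 5: θ'=2.0000 (straight) → pose (-3.4915, -4.9608, 2.0000)
step 6: θ'=3.5000 (R=0.6667) → pose (-4.3316, -4.6139, 3.5000)

(-4.3316, -4.6139, 3.5000)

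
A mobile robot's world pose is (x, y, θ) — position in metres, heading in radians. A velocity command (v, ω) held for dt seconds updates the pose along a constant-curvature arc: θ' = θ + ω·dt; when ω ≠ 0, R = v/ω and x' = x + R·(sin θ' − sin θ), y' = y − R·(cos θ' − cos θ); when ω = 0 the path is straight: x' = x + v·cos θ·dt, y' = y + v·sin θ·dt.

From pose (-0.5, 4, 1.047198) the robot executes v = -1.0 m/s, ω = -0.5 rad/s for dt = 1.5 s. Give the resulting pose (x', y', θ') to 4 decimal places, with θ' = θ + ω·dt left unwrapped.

(-1.6464, 3.0877, 0.2972)

θ' = 1.0472 + -0.5·1.5 = 0.2972
R = v/ω = -1.0/-0.5 = 2.0000
x' = -0.5 + 2.0000·(sin 0.2972 − sin 1.0472) = -1.6464
y' = 4 − 2.0000·(cos 0.2972 − cos 1.0472) = 3.0877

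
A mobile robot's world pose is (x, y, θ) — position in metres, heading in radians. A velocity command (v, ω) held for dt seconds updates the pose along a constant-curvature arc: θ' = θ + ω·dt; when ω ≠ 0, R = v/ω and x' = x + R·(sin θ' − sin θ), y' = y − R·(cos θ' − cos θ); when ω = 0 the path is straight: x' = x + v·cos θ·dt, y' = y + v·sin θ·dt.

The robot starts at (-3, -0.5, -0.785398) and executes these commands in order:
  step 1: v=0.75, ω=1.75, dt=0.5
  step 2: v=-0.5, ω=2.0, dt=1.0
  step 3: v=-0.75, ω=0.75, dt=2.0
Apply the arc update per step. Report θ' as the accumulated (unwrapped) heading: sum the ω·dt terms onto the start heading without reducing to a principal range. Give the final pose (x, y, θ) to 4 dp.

step 1: θ'=0.0896 (R=0.4286) → pose (-2.6586, -0.6238, 0.0896)
step 2: θ'=2.0896 (R=-0.2500) → pose (-2.8533, -0.9968, 2.0896)
step 3: θ'=3.5896 (R=-1.0000) → pose (-1.5518, -1.4022, 3.5896)

(-1.5518, -1.4022, 3.5896)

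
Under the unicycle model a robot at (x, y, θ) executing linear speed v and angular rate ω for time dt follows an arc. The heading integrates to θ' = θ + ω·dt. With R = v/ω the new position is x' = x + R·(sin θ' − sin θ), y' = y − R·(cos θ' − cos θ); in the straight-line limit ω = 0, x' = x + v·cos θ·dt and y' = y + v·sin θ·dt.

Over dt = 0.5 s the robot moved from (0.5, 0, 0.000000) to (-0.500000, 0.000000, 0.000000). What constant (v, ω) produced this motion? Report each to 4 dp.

Δθ = 0.000000 − 0.000000 = 0.000000
ω = Δθ/dt = 0.000000/0.5 = 0.0000
ω = 0 → v = (Δx·cos θ + Δy·sin θ)/dt = -2.0000

v = -2.0000, ω = 0.0000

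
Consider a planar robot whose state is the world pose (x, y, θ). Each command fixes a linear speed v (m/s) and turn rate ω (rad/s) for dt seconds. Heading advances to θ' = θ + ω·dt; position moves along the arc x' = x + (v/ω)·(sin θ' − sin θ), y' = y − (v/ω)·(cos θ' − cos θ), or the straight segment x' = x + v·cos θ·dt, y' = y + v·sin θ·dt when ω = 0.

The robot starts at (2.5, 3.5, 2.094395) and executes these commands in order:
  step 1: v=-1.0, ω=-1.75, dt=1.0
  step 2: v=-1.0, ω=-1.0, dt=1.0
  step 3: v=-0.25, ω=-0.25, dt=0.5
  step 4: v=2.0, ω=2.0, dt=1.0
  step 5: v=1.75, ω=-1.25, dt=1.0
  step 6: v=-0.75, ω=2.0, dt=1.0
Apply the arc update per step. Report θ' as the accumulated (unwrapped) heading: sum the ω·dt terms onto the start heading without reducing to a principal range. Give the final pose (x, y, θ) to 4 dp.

(3.7995, 3.6706, 1.9694)

step 1: θ'=0.3444 (R=0.5714) → pose (2.1981, 2.6764, 0.3444)
step 2: θ'=-0.6556 (R=1.0000) → pose (1.2508, 2.8250, -0.6556)
step 3: θ'=-0.7806 (R=1.0000) → pose (1.1567, 2.9072, -0.7806)
step 4: θ'=1.2194 (R=1.0000) → pose (2.7993, 3.2735, 1.2194)
step 5: θ'=-0.0306 (R=-1.4000) → pose (4.1566, 4.1909, -0.0306)
step 6: θ'=1.9694 (R=-0.3750) → pose (3.7995, 3.6706, 1.9694)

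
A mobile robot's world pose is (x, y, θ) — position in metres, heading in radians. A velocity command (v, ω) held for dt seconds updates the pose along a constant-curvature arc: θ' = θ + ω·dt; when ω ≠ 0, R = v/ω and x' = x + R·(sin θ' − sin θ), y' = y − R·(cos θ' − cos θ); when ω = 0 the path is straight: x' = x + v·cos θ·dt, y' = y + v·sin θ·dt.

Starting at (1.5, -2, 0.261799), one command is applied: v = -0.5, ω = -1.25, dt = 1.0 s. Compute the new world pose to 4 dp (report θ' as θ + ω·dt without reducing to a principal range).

θ' = 0.2618 + -1.25·1.0 = -0.9882
R = v/ω = -0.5/-1.25 = 0.4000
x' = 1.5 + 0.4000·(sin -0.9882 − sin 0.2618) = 1.0625
y' = -2 − 0.4000·(cos -0.9882 − cos 0.2618) = -1.8337

(1.0625, -1.8337, -0.9882)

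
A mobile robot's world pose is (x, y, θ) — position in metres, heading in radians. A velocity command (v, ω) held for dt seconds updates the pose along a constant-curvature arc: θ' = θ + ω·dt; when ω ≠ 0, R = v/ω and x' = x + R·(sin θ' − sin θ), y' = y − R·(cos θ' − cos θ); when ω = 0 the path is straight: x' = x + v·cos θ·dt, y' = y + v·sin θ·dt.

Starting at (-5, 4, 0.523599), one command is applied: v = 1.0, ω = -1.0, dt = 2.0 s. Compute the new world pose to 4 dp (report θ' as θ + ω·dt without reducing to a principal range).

θ' = 0.5236 + -1.0·2.0 = -1.4764
R = v/ω = 1.0/-1.0 = -1.0000
x' = -5 + -1.0000·(sin -1.4764 − sin 0.5236) = -3.5045
y' = 4 − -1.0000·(cos -1.4764 − cos 0.5236) = 3.2282

(-3.5045, 3.2282, -1.4764)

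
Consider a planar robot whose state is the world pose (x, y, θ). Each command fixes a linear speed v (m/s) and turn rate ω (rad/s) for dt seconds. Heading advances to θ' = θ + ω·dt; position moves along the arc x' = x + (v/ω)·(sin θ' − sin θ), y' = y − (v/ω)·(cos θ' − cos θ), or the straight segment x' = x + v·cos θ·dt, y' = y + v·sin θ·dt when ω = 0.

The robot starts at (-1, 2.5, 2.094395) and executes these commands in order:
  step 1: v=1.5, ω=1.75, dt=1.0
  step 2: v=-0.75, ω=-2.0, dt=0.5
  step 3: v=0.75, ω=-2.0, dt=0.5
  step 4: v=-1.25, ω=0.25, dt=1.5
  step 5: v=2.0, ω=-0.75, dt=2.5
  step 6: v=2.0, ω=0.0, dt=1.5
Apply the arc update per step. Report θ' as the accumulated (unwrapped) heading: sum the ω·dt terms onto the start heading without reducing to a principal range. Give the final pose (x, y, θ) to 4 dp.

(2.6827, 6.5196, 0.3444)

step 1: θ'=3.8444 (R=0.8571) → pose (-2.2963, 2.7255, 3.8444)
step 2: θ'=2.8444 (R=0.3750) → pose (-1.9441, 2.7979, 2.8444)
step 3: θ'=1.8444 (R=-0.3750) → pose (-2.1954, 3.0551, 1.8444)
step 4: θ'=2.2194 (R=-5.0000) → pose (-1.3660, 1.3858, 2.2194)
step 5: θ'=0.3444 (R=-2.6667) → pose (-0.1412, 5.5067, 0.3444)
step 6: θ'=0.3444 (straight) → pose (2.6827, 6.5196, 0.3444)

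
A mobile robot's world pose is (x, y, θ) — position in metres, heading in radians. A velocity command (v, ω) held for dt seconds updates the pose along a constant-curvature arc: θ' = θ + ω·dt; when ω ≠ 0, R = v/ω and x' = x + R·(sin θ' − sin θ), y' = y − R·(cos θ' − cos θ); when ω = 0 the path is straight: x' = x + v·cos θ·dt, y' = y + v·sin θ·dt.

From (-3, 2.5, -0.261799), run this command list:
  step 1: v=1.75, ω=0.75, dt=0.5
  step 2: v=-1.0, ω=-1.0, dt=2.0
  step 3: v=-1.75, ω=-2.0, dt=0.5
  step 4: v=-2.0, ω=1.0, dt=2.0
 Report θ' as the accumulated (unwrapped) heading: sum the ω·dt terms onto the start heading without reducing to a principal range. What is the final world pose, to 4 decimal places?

(-1.5388, 7.5138, -0.8868)

step 1: θ'=0.1132 (R=2.3333) → pose (-2.1325, 2.4354, 0.1132)
step 2: θ'=-1.8868 (R=1.0000) → pose (-3.1960, 3.7398, -1.8868)
step 3: θ'=-2.8868 (R=0.8750) → pose (-2.5848, 4.3146, -2.8868)
step 4: θ'=-0.8868 (R=-2.0000) → pose (-1.5388, 7.5138, -0.8868)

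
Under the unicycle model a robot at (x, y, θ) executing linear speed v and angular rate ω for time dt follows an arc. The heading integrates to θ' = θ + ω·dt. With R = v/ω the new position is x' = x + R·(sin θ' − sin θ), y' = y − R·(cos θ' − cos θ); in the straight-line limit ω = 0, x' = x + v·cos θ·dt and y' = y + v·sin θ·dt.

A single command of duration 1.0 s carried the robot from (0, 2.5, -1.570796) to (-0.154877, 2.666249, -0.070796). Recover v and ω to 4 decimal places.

Δθ = -0.070796 − -1.570796 = 1.500000
ω = Δθ/dt = 1.500000/1.0 = 1.5000
R = −Δy/(cos θ' − cos θ) = -0.1667
v = R·ω = -0.1667·1.5000 = -0.2500

v = -0.2500, ω = 1.5000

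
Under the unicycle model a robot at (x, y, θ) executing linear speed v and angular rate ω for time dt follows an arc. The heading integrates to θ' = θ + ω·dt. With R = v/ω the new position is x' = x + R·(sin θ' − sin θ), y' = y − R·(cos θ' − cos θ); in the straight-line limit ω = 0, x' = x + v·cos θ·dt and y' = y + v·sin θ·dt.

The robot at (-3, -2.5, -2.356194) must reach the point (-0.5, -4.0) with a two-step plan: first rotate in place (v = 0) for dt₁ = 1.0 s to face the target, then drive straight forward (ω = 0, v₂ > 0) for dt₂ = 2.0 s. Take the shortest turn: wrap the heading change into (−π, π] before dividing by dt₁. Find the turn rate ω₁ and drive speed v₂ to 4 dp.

ω₁ = 1.8158, v₂ = 1.4577

heading to target = atan2(-4−-2.5, -0.5−-3) = -0.5404
Δθ = wrap(-0.5404 − -2.3562) = 1.8158; ω₁ = Δθ/dt₁ = 1.8158
distance = √((-0.5−-3)² + (-4−-2.5)²) = 2.9155; v₂ = distance/dt₂ = 1.4577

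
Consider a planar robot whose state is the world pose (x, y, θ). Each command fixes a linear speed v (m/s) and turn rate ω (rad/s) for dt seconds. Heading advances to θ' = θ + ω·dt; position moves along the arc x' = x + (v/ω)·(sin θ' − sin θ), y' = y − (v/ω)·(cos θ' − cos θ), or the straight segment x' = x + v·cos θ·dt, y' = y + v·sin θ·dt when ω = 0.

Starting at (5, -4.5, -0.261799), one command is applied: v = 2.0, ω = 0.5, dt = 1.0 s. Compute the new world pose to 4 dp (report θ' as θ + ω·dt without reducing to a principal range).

(6.9791, -4.5234, 0.2382)

θ' = -0.2618 + 0.5·1.0 = 0.2382
R = v/ω = 2.0/0.5 = 4.0000
x' = 5 + 4.0000·(sin 0.2382 − sin -0.2618) = 6.9791
y' = -4.5 − 4.0000·(cos 0.2382 − cos -0.2618) = -4.5234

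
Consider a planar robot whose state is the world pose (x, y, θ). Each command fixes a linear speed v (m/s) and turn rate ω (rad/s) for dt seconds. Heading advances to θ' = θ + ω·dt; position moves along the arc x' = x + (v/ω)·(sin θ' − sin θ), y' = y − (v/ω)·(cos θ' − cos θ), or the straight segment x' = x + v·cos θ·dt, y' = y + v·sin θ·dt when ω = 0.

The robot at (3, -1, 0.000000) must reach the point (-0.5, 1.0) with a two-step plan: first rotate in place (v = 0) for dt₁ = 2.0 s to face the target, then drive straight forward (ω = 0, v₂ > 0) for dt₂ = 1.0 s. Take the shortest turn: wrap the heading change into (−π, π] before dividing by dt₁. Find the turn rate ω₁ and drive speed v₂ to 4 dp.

ω₁ = 1.3112, v₂ = 4.0311

heading to target = atan2(1−-1, -0.5−3) = 2.6224
Δθ = wrap(2.6224 − 0.0000) = 2.6224; ω₁ = Δθ/dt₁ = 1.3112
distance = √((-0.5−3)² + (1−-1)²) = 4.0311; v₂ = distance/dt₂ = 4.0311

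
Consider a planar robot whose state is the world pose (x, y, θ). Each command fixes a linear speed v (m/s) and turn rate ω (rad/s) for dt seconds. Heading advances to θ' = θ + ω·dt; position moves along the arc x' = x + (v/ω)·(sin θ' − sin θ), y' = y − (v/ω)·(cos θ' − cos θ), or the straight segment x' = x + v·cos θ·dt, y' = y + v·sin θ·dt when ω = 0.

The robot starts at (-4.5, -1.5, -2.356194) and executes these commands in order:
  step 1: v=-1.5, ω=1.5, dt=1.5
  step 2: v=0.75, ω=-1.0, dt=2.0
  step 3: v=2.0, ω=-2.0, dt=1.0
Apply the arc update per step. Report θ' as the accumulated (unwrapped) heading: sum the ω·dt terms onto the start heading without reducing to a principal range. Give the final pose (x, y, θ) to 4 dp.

step 1: θ'=-0.1062 (R=-1.0000) → pose (-5.1011, 0.2015, -0.1062)
step 2: θ'=-2.1062 (R=-0.7500) → pose (-4.5356, -0.9269, -2.1062)
step 3: θ'=-4.1062 (R=-1.0000) → pose (-6.2174, -0.9865, -4.1062)

(-6.2174, -0.9865, -4.1062)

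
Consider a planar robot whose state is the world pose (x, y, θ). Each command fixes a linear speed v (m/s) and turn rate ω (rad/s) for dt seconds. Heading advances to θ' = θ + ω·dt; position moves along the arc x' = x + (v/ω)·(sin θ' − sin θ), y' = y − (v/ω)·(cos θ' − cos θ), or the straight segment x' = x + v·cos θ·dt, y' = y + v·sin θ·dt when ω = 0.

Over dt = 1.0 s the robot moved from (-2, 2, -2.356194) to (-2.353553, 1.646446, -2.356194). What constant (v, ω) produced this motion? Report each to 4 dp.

v = 0.5000, ω = 0.0000

Δθ = -2.356194 − -2.356194 = 0.000000
ω = Δθ/dt = 0.000000/1.0 = 0.0000
ω = 0 → v = (Δx·cos θ + Δy·sin θ)/dt = 0.5000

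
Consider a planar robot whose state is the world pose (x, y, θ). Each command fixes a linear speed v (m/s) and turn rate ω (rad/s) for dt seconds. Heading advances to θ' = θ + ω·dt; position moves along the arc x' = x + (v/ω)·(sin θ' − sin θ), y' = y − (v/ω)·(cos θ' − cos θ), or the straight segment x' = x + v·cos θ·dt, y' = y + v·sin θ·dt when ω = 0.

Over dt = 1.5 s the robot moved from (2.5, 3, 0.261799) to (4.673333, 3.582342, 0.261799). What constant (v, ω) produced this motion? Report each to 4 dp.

v = 1.5000, ω = 0.0000

Δθ = 0.261799 − 0.261799 = 0.000000
ω = Δθ/dt = 0.000000/1.5 = 0.0000
ω = 0 → v = (Δx·cos θ + Δy·sin θ)/dt = 1.5000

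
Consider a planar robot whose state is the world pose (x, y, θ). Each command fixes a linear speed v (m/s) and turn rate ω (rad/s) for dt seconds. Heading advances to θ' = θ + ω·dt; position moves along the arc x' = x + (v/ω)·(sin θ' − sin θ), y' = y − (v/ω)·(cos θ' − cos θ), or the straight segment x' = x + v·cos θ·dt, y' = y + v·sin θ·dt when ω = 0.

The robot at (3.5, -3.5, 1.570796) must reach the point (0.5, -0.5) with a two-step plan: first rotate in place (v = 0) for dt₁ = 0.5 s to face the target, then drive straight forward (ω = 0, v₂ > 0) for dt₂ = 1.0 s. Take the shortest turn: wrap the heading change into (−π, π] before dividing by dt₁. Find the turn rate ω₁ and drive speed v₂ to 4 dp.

heading to target = atan2(-0.5−-3.5, 0.5−3.5) = 2.3562
Δθ = wrap(2.3562 − 1.5708) = 0.7854; ω₁ = Δθ/dt₁ = 1.5708
distance = √((0.5−3.5)² + (-0.5−-3.5)²) = 4.2426; v₂ = distance/dt₂ = 4.2426

ω₁ = 1.5708, v₂ = 4.2426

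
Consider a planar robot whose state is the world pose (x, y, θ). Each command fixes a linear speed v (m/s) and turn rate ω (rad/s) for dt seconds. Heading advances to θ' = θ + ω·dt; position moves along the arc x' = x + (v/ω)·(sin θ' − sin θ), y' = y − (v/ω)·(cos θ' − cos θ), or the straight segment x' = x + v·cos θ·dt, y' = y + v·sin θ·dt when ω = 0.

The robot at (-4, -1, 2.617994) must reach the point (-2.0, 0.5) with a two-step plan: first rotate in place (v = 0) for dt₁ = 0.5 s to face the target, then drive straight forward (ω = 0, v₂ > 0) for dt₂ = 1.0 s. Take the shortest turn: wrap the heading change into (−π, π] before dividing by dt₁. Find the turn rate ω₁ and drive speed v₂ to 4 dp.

heading to target = atan2(0.5−-1, -2−-4) = 0.6435
Δθ = wrap(0.6435 − 2.6180) = -1.9745; ω₁ = Δθ/dt₁ = -3.9490
distance = √((-2−-4)² + (0.5−-1)²) = 2.5000; v₂ = distance/dt₂ = 2.5000

ω₁ = -3.9490, v₂ = 2.5000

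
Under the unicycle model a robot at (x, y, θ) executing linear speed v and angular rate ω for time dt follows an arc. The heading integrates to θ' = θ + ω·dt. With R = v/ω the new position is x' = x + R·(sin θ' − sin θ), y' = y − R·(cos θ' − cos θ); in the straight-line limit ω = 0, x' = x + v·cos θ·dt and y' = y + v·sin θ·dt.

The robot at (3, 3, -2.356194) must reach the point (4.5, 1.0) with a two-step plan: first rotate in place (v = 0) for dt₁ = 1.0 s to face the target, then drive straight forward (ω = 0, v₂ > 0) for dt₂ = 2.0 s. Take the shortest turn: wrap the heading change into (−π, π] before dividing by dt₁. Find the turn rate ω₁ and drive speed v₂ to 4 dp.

heading to target = atan2(1−3, 4.5−3) = -0.9273
Δθ = wrap(-0.9273 − -2.3562) = 1.4289; ω₁ = Δθ/dt₁ = 1.4289
distance = √((4.5−3)² + (1−3)²) = 2.5000; v₂ = distance/dt₂ = 1.2500

ω₁ = 1.4289, v₂ = 1.2500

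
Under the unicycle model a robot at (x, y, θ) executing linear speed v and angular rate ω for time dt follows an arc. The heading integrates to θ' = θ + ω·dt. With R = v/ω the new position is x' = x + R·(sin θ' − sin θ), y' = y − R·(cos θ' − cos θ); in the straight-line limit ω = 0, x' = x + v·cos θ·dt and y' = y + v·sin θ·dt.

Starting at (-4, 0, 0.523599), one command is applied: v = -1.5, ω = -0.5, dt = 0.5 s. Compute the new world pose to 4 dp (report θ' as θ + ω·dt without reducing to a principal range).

θ' = 0.5236 + -0.5·0.5 = 0.2736
R = v/ω = -1.5/-0.5 = 3.0000
x' = -4 + 3.0000·(sin 0.2736 − sin 0.5236) = -4.6894
y' = 0 − 3.0000·(cos 0.2736 − cos 0.5236) = -0.2903

(-4.6894, -0.2903, 0.2736)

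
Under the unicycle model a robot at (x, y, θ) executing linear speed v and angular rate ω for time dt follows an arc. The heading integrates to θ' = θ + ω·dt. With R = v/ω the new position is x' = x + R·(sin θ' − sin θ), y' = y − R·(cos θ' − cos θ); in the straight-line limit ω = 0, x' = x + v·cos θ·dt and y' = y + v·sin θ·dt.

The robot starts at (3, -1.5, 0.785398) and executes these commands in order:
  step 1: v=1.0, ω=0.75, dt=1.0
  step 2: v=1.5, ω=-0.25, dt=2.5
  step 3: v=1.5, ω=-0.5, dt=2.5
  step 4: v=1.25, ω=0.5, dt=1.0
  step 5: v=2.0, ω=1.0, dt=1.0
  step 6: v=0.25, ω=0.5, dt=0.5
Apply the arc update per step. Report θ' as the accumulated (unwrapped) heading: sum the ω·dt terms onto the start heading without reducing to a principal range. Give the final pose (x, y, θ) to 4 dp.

(10.7977, 5.0376, 1.4104)

step 1: θ'=1.5354 (R=1.3333) → pose (3.3897, -0.6044, 1.5354)
step 2: θ'=0.9104 (R=-6.0000) → pose (4.6474, 2.8639, 0.9104)
step 3: θ'=-0.3396 (R=-3.0000) → pose (8.0160, 3.8522, -0.3396)
step 4: θ'=0.1604 (R=2.5000) → pose (9.2481, 3.7415, 0.1604)
step 5: θ'=1.1604 (R=2.0000) → pose (10.7626, 4.9179, 1.1604)
step 6: θ'=1.4104 (R=0.5000) → pose (10.7977, 5.0376, 1.4104)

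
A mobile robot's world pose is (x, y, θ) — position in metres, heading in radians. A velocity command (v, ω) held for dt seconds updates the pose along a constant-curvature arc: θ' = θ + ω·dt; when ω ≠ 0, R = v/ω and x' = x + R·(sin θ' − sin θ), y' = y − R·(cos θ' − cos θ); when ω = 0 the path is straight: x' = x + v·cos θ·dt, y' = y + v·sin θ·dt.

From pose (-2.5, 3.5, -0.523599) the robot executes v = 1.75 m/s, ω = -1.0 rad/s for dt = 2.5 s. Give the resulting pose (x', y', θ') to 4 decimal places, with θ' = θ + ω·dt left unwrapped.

θ' = -0.5236 + -1.0·2.5 = -3.0236
R = v/ω = 1.75/-1.0 = -1.7500
x' = -2.5 + -1.7500·(sin -3.0236 − sin -0.5236) = -3.1690
y' = 3.5 − -1.7500·(cos -3.0236 − cos -0.5236) = 0.2466

(-3.1690, 0.2466, -3.0236)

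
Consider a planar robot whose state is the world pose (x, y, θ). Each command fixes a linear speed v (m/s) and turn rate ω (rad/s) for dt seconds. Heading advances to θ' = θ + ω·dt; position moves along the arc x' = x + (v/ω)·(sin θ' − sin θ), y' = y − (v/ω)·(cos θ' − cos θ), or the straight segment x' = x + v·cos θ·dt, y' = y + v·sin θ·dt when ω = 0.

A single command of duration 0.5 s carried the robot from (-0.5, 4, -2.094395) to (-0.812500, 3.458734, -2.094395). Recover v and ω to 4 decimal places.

Δθ = -2.094395 − -2.094395 = 0.000000
ω = Δθ/dt = 0.000000/0.5 = 0.0000
ω = 0 → v = (Δx·cos θ + Δy·sin θ)/dt = 1.2500

v = 1.2500, ω = 0.0000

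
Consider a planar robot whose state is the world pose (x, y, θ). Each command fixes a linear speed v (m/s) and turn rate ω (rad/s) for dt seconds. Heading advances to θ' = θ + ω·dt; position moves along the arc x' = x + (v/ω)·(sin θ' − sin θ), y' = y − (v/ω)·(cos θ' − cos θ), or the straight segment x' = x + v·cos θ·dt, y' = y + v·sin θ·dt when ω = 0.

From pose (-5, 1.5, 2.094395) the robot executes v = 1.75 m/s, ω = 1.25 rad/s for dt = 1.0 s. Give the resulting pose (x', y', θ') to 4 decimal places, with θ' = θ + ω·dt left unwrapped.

θ' = 2.0944 + 1.25·1.0 = 3.3444
R = v/ω = 1.75/1.25 = 1.4000
x' = -5 + 1.4000·(sin 3.3444 − sin 2.0944) = -6.4944
y' = 1.5 − 1.4000·(cos 3.3444 − cos 2.0944) = 2.1713

(-6.4944, 2.1713, 3.3444)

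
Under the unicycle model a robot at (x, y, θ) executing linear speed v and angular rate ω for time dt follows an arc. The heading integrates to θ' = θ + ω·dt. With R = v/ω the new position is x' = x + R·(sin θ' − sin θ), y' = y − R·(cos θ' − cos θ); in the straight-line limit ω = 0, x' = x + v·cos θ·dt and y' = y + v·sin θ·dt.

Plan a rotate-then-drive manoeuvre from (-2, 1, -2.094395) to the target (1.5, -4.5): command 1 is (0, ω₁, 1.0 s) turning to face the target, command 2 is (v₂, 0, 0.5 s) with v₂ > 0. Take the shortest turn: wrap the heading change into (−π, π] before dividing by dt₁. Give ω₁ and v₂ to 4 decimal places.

heading to target = atan2(-4.5−1, 1.5−-2) = -1.0041
Δθ = wrap(-1.0041 − -2.0944) = 1.0903; ω₁ = Δθ/dt₁ = 1.0903
distance = √((1.5−-2)² + (-4.5−1)²) = 6.5192; v₂ = distance/dt₂ = 13.0384

ω₁ = 1.0903, v₂ = 13.0384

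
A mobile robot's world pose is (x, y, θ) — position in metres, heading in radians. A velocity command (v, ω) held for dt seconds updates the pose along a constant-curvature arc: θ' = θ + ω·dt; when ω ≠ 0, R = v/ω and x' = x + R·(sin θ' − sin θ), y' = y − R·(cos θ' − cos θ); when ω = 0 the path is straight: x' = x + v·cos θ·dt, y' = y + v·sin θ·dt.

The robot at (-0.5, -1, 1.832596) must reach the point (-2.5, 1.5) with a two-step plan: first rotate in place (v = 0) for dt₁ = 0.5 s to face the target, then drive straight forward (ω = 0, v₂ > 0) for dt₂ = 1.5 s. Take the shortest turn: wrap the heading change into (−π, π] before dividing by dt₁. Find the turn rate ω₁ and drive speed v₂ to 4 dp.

ω₁ = 0.8259, v₂ = 2.1344

heading to target = atan2(1.5−-1, -2.5−-0.5) = 2.2455
Δθ = wrap(2.2455 − 1.8326) = 0.4129; ω₁ = Δθ/dt₁ = 0.8259
distance = √((-2.5−-0.5)² + (1.5−-1)²) = 3.2016; v₂ = distance/dt₂ = 2.1344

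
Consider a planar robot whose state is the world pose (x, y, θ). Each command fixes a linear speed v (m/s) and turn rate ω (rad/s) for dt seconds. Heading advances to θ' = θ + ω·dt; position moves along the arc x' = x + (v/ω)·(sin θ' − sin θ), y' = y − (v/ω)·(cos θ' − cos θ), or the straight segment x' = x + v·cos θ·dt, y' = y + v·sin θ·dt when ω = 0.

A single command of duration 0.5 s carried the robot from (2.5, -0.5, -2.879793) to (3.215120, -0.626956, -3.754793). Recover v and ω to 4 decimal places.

v = -1.5000, ω = -1.7500

Δθ = -3.754793 − -2.879793 = -0.875000
ω = Δθ/dt = -0.875000/0.5 = -1.7500
R = Δx/(sin θ' − sin θ) = 0.8571
v = R·ω = 0.8571·-1.7500 = -1.5000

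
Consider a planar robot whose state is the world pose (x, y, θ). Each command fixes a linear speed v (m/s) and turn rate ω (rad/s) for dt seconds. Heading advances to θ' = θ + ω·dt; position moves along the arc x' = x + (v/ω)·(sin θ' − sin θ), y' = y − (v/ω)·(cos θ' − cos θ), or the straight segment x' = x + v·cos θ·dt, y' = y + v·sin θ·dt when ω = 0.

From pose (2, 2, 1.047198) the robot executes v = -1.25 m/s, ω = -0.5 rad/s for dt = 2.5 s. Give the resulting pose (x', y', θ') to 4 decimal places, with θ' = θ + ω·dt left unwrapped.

θ' = 1.0472 + -0.5·2.5 = -0.2028
R = v/ω = -1.25/-0.5 = 2.5000
x' = 2 + 2.5000·(sin -0.2028 − sin 1.0472) = -0.6686
y' = 2 − 2.5000·(cos -0.2028 − cos 1.0472) = 0.8012

(-0.6686, 0.8012, -0.2028)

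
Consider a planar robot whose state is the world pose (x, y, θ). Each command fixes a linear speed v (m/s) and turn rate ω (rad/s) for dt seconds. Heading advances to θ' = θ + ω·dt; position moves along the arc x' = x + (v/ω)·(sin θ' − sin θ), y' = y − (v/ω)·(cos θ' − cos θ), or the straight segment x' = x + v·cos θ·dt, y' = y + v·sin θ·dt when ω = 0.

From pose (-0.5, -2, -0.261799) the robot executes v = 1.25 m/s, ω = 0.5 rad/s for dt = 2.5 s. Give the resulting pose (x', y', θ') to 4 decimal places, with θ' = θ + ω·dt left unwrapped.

(2.2346, -0.9607, 0.9882)

θ' = -0.2618 + 0.5·2.5 = 0.9882
R = v/ω = 1.25/0.5 = 2.5000
x' = -0.5 + 2.5000·(sin 0.9882 − sin -0.2618) = 2.2346
y' = -2 − 2.5000·(cos 0.9882 − cos -0.2618) = -0.9607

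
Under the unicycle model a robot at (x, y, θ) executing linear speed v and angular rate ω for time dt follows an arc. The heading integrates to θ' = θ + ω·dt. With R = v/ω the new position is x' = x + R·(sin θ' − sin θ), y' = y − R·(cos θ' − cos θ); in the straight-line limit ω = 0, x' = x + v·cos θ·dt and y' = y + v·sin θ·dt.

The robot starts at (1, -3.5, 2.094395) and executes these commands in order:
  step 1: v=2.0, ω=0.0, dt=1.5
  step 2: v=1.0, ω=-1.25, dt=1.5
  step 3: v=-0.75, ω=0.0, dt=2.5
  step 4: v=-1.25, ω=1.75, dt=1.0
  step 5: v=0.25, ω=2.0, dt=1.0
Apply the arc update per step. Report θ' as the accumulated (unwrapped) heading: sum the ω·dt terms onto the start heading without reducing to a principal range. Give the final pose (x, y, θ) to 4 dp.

(-2.5214, -1.0675, 3.9694)

step 1: θ'=2.0944 (straight) → pose (-0.5000, -0.9019, 2.0944)
step 2: θ'=0.2194 (R=-0.8000) → pose (0.0187, 0.2789, 0.2194)
step 3: θ'=0.2194 (straight) → pose (-1.8113, -0.1292, 0.2194)
step 4: θ'=1.9694 (R=-0.7143) → pose (-2.3142, -1.1036, 1.9694)
step 5: θ'=3.9694 (R=0.1250) → pose (-2.5214, -1.0675, 3.9694)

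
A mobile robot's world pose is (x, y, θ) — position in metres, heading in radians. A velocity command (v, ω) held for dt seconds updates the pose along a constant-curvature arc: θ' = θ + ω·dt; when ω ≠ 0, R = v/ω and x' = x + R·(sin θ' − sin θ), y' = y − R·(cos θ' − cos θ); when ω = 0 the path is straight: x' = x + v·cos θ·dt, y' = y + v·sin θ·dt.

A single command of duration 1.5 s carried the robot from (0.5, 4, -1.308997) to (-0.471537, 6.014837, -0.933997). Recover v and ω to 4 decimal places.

v = -1.5000, ω = 0.2500

Δθ = -0.933997 − -1.308997 = 0.375000
ω = Δθ/dt = 0.375000/1.5 = 0.2500
R = −Δy/(cos θ' − cos θ) = -6.0000
v = R·ω = -6.0000·0.2500 = -1.5000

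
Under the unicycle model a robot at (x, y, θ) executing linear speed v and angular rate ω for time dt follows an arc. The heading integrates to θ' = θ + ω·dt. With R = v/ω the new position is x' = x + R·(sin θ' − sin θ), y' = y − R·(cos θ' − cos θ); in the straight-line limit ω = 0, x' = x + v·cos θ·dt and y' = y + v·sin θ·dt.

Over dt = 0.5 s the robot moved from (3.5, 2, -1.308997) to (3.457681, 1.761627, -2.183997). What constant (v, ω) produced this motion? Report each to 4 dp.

Δθ = -2.183997 − -1.308997 = -0.875000
ω = Δθ/dt = -0.875000/0.5 = -1.7500
R = −Δy/(cos θ' − cos θ) = -0.2857
v = R·ω = -0.2857·-1.7500 = 0.5000

v = 0.5000, ω = -1.7500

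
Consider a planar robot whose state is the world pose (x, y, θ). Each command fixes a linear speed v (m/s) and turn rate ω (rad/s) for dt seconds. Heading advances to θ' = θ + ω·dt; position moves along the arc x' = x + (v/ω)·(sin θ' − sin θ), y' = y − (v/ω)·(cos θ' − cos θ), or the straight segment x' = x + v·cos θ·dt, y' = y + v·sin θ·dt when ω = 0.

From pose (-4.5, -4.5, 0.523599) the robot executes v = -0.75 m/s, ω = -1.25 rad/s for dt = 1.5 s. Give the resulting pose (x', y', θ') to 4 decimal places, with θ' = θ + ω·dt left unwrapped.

θ' = 0.5236 + -1.25·1.5 = -1.3514
R = v/ω = -0.75/-1.25 = 0.6000
x' = -4.5 + 0.6000·(sin -1.3514 − sin 0.5236) = -5.3856
y' = -4.5 − 0.6000·(cos -1.3514 − cos 0.5236) = -4.1110

(-5.3856, -4.1110, -1.3514)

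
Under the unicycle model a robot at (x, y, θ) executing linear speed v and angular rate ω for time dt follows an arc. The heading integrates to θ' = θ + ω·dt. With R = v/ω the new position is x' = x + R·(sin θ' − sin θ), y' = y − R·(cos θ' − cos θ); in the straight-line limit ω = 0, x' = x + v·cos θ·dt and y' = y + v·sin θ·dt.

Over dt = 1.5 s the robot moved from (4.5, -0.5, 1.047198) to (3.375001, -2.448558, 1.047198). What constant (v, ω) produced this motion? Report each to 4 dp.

v = -1.5000, ω = 0.0000

Δθ = 1.047198 − 1.047198 = 0.000000
ω = Δθ/dt = 0.000000/1.5 = 0.0000
ω = 0 → v = (Δx·cos θ + Δy·sin θ)/dt = -1.5000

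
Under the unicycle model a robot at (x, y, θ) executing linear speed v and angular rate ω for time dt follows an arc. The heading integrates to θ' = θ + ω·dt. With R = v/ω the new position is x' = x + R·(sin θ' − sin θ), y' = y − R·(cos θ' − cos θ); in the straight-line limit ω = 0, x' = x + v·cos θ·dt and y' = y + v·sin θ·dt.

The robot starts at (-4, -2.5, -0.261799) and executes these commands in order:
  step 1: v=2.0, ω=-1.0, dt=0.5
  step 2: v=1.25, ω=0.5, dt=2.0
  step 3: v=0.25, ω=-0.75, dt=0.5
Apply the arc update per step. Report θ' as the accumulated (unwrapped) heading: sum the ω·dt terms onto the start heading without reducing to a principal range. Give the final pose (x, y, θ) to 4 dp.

(-0.6976, -3.5988, -0.1368)

step 1: θ'=-0.7618 (R=-2.0000) → pose (-3.1372, -2.9847, -0.7618)
step 2: θ'=0.2382 (R=2.5000) → pose (-0.8217, -3.6051, 0.2382)
step 3: θ'=-0.1368 (R=-0.3333) → pose (-0.6976, -3.5988, -0.1368)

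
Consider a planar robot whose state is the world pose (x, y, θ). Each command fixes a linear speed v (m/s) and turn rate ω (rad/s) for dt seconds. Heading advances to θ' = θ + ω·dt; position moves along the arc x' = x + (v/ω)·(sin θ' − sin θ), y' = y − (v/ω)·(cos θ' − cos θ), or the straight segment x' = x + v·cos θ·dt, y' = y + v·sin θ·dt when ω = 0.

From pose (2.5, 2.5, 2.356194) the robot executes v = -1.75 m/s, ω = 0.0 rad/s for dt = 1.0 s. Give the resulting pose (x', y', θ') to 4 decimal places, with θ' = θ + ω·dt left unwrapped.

θ' = 2.3562 + 0.0·1.0 = 2.3562
ω = 0 → straight: x' = 2.5 + -1.75·cos(2.3562)·1.0 = 3.7374
y' = 2.5 + -1.75·sin(2.3562)·1.0 = 1.2626

(3.7374, 1.2626, 2.3562)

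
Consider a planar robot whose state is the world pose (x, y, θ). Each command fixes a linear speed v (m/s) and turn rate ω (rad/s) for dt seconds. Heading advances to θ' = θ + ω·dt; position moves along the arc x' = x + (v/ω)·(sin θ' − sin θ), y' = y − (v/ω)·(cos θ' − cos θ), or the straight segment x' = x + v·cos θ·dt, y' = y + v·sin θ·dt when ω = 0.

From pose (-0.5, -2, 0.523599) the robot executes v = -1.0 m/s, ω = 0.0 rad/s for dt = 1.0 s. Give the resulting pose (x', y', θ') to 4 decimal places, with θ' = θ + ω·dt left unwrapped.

θ' = 0.5236 + 0.0·1.0 = 0.5236
ω = 0 → straight: x' = -0.5 + -1.0·cos(0.5236)·1.0 = -1.3660
y' = -2 + -1.0·sin(0.5236)·1.0 = -2.5000

(-1.3660, -2.5000, 0.5236)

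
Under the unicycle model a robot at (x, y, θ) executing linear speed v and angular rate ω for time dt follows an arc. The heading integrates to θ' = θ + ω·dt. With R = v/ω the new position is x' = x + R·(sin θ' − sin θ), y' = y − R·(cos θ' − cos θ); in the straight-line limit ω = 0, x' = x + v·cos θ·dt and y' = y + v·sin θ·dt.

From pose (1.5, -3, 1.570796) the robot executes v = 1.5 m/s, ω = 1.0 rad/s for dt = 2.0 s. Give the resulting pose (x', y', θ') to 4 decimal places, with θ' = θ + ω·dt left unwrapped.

(-0.6242, -1.6361, 3.5708)

θ' = 1.5708 + 1.0·2.0 = 3.5708
R = v/ω = 1.5/1.0 = 1.5000
x' = 1.5 + 1.5000·(sin 3.5708 − sin 1.5708) = -0.6242
y' = -3 − 1.5000·(cos 3.5708 − cos 1.5708) = -1.6361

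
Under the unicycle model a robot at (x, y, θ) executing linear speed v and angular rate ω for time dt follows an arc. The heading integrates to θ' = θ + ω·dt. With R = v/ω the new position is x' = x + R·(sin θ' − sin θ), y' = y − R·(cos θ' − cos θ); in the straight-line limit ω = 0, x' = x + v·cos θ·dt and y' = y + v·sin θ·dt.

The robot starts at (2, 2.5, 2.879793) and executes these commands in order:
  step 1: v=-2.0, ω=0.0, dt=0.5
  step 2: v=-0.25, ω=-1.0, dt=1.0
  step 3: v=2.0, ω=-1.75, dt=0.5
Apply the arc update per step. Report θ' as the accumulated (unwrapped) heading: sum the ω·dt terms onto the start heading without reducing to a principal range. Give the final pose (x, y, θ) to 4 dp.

(3.2635, 3.0361, 1.0048)

step 1: θ'=2.8798 (straight) → pose (2.9659, 2.2412, 2.8798)
step 2: θ'=1.8798 (R=0.2500) → pose (3.1394, 2.0757, 1.8798)
step 3: θ'=1.0048 (R=-1.1429) → pose (3.2635, 3.0361, 1.0048)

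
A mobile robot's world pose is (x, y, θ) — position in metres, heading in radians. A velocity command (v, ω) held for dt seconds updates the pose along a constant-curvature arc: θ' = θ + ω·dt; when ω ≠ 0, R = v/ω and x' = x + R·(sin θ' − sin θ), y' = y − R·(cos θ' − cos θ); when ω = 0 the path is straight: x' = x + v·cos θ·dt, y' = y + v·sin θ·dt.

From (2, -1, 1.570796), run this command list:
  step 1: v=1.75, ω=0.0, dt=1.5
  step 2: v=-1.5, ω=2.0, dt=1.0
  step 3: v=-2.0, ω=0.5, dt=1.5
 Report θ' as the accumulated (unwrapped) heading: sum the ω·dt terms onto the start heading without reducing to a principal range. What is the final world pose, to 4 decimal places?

step 1: θ'=1.5708 (straight) → pose (2.0000, 1.6250, 1.5708)
step 2: θ'=3.5708 (R=-0.7500) → pose (3.0621, 0.9430, 3.5708)
step 3: θ'=4.3208 (R=-4.0000) → pose (5.0947, 3.0536, 4.3208)

(5.0947, 3.0536, 4.3208)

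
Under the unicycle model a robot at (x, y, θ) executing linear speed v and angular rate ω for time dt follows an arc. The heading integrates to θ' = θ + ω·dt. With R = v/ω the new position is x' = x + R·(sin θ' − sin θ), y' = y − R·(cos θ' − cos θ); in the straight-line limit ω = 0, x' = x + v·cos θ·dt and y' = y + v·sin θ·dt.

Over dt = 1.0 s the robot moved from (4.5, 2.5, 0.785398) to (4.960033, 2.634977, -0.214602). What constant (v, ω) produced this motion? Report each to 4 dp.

v = 0.5000, ω = -1.0000

Δθ = -0.214602 − 0.785398 = -1.000000
ω = Δθ/dt = -1.000000/1.0 = -1.0000
R = Δx/(sin θ' − sin θ) = -0.5000
v = R·ω = -0.5000·-1.0000 = 0.5000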